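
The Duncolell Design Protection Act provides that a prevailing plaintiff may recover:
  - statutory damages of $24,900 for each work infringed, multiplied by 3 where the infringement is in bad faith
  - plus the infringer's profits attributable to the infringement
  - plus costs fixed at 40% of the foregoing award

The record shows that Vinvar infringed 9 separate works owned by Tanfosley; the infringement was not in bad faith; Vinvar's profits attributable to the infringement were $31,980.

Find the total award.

$358,512

Statutory damages: 9 × $24,900 = $224,100
Infringement not in bad faith: no ×3 enhancement.
Combined award: $224,100 + $31,980 = $256,080
Costs: 40% of $256,080 = $102,432
Award plus costs: $256,080 + $102,432 = $358,512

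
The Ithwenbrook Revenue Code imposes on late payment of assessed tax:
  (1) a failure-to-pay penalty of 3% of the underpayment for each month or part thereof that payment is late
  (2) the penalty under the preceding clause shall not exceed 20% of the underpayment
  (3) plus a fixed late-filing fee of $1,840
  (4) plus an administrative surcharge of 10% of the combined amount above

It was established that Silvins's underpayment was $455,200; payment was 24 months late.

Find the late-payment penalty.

Accrued rate: 3% × 24 = 72%, capped at 20% → 20%
Failure-to-pay penalty: 20% of $455,200 = $91,040
Penalty before surcharge: $91,040 + $1,840 = $92,880
Administrative surcharge: 10% of $92,880 = $9,288
Total penalty: $92,880 + $9,288 = $102,168

$102,168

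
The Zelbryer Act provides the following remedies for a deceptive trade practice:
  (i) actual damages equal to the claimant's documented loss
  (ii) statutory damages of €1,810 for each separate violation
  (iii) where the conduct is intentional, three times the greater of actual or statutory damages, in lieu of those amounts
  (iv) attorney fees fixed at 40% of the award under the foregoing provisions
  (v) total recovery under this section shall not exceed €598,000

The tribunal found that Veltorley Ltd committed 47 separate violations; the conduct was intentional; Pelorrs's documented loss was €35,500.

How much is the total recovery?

Statutory damages: 47 × €1,810 = €85,070
Greater of actual damages (€35,500) or statutory damages (€85,070): €85,070
Trebled: 3 × €85,070 = €255,210
Attorney fees: 40% of €255,210 = €102,084
Total before cap: €255,210 + €102,084 = €357,294
Cap at €598,000: €357,294 is within the cap, no reduction.

Total recovery: €357,294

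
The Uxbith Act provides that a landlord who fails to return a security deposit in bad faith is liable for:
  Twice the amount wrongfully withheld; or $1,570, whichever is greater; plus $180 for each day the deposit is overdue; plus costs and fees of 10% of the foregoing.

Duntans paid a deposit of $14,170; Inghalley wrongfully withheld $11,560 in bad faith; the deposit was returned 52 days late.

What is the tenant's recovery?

$35,728

Doubled: 2 × $11,560 = $23,120
Minimum $1,570: $23,120 meets the minimum, no increase.
Late-return penalty: 52 × $180 = $9,360
Damages plus late penalty: $23,120 + $9,360 = $32,480
Costs and fees: 10% of $32,480 = $3,248
Total recovery: $32,480 + $3,248 = $35,728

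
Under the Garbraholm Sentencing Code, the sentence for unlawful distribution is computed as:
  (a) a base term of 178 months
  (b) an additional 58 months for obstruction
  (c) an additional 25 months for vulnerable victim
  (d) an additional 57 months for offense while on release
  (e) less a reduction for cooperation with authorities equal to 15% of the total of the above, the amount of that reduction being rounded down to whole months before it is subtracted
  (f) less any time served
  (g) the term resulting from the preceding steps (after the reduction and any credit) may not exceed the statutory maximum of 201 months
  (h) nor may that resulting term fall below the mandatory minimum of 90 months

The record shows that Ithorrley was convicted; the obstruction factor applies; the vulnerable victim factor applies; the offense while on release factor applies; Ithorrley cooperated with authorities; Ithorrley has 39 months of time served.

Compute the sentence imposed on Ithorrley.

Obstruction enhancement: +58 months
Vulnerable victim enhancement: +25 months
Offense while on release enhancement: +57 months
Adjusted term: 178 months + 58 months + 25 months + 57 months = 318 months
Cooperation with authorities reduction: 15% of 318 months = 47 months (rounded down)
After reduction: 318 − 47 = 271 months
Less time served: 271 months − 39 months = 232 months
Cap at 201 months: 232 months exceeds the cap → 201 months
Minimum 90 months: 201 months meets the minimum, no increase.

201 months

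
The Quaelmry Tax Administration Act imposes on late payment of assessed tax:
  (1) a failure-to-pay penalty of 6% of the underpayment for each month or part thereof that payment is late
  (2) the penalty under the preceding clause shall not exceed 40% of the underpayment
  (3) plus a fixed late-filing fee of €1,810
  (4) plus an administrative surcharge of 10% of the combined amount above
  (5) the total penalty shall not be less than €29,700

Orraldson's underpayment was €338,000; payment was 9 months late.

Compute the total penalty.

Accrued rate: 6% × 9 = 54%, capped at 40% → 40%
Failure-to-pay penalty: 40% of €338,000 = €135,200
Penalty before surcharge: €135,200 + €1,810 = €137,010
Administrative surcharge: 10% of €137,010 = €13,701
Total penalty: €137,010 + €13,701 = €150,711
Minimum €29,700: €150,711 meets the minimum, no increase.

€150,711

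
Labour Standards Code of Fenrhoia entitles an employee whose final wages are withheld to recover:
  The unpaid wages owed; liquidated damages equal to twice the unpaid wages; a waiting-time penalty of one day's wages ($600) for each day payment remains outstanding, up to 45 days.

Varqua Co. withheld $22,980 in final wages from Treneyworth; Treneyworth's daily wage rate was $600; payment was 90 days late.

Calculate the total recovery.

$95,940

Doubled: 2 × $22,980 = $45,960
Penalty days: min(90, 45) = 45
Waiting-time penalty: 45 × $600 = $27,000
Total award: $22,980 + $45,960 + $27,000 = $95,940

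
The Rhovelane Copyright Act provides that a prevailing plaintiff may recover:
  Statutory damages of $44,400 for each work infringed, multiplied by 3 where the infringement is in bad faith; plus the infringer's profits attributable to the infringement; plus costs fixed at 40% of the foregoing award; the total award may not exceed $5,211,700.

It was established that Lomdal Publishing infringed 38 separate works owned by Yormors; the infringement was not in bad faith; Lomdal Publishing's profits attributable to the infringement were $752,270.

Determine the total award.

Award: $3,415,258

Statutory damages: 38 × $44,400 = $1,687,200
Infringement not in bad faith: no ×3 enhancement.
Combined award: $1,687,200 + $752,270 = $2,439,470
Costs: 40% of $2,439,470 = $975,788
Award plus costs: $2,439,470 + $975,788 = $3,415,258
Cap at $5,211,700: $3,415,258 is within the cap, no reduction.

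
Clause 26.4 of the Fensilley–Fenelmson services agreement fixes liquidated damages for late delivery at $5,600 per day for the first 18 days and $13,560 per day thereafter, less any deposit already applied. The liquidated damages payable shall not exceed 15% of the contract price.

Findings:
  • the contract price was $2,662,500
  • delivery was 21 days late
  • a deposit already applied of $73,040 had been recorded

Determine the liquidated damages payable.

$68,440

First 18 days: 18 × $5,600 = $100,800
Remaining days: (21 − 18) × $13,560 = $40,680
Accrued per-day damages: $100,800 + $40,680 = $141,480
Less deposit already applied: $141,480 − $73,040 = $68,440
Cap: 15% of $2,662,500 = $399,375
Cap at $399,375: $68,440 is within the cap, no reduction.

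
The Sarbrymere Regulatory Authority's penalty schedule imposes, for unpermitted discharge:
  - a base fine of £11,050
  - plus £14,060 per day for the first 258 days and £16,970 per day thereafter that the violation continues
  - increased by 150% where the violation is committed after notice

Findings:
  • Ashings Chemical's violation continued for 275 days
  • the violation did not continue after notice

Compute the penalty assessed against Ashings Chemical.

First 258 days: 258 × £14,060 = £3,627,480
Remaining days: (275 − 258) × £16,970 = £288,490
Per-day component: £3,627,480 + £288,490 = £3,915,970
Base plus per-day: £11,050 + £3,915,970 = £3,927,020
The violation did not continue after notice: no 150% increase.

£3,927,020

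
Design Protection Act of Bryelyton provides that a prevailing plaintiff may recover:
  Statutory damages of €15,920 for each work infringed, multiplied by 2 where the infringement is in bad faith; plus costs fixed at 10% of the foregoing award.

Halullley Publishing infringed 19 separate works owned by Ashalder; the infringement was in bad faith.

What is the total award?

€665,456

Statutory damages: 19 × €15,920 = €302,480
Doubled: 2 × €302,480 = €604,960
Costs: 10% of €604,960 = €60,496
Award plus costs: €604,960 + €60,496 = €665,456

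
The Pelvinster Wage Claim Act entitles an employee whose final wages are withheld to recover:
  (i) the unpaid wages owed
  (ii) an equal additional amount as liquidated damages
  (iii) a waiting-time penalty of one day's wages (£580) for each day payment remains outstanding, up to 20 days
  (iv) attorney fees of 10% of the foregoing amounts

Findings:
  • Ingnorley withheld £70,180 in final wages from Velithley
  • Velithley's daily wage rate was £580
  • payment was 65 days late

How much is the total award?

£167,156

Liquidated damages (equal amount): £70,180
Penalty days: min(65, 20) = 20
Waiting-time penalty: 20 × £580 = £11,600
Subtotal: £70,180 + £70,180 + £11,600 = £151,960
Attorney fees: 10% of £151,960 = £15,196
Total award: £151,960 + £15,196 = £167,156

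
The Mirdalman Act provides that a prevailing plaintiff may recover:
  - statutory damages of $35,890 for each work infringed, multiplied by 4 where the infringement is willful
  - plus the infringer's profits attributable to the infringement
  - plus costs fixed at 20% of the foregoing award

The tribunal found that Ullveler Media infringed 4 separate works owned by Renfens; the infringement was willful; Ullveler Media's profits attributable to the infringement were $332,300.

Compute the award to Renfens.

Statutory damages: 4 × $35,890 = $143,560
Multiplied by 4: 4 × $143,560 = $574,240
Combined award: $574,240 + $332,300 = $906,540
Costs: 20% of $906,540 = $181,308
Award plus costs: $906,540 + $181,308 = $1,087,848

$1,087,848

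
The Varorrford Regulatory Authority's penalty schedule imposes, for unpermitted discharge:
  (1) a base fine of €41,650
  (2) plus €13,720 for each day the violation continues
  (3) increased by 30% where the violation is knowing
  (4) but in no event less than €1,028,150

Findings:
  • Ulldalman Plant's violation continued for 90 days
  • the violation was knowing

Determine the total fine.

Per-day component: 90 × €13,720 = €1,234,800
Base plus per-day: €41,650 + €1,234,800 = €1,276,450
Enhancement: 30% of €1,276,450 = €382,935
Enhanced fine: €1,276,450 + €382,935 = €1,659,385
Minimum €1,028,150: €1,659,385 meets the minimum, no increase.

€1,659,385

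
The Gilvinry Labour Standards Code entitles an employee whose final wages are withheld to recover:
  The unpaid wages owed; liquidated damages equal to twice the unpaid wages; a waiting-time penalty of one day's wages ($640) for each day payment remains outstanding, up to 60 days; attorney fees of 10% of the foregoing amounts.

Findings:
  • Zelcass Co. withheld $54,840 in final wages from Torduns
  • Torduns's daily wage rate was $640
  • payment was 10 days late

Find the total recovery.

$188,012

Doubled: 2 × $54,840 = $109,680
Penalty days: min(10, 60) = 10
Waiting-time penalty: 10 × $640 = $6,400
Subtotal: $54,840 + $109,680 + $6,400 = $170,920
Attorney fees: 10% of $170,920 = $17,092
Total award: $170,920 + $17,092 = $188,012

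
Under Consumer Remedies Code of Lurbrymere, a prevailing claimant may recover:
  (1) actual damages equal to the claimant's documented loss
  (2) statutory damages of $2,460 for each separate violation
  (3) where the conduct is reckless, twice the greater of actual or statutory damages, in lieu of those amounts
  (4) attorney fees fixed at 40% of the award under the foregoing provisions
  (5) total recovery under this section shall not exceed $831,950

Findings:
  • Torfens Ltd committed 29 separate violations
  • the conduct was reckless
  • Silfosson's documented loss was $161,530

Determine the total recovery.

$452,284

Statutory damages: 29 × $2,460 = $71,340
Greater of actual damages ($161,530) or statutory damages ($71,340): $161,530
Doubled: 2 × $161,530 = $323,060
Attorney fees: 40% of $323,060 = $129,224
Total before cap: $323,060 + $129,224 = $452,284
Cap at $831,950: $452,284 is within the cap, no reduction.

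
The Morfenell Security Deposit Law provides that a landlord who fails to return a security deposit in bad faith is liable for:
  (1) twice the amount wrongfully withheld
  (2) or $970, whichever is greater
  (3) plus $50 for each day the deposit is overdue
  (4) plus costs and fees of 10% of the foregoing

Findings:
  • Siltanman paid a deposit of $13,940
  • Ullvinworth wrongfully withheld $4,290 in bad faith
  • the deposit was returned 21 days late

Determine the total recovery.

$10,593

Doubled: 2 × $4,290 = $8,580
Minimum $970: $8,580 meets the minimum, no increase.
Late-return penalty: 21 × $50 = $1,050
Damages plus late penalty: $8,580 + $1,050 = $9,630
Costs and fees: 10% of $9,630 = $963
Total recovery: $9,630 + $963 = $10,593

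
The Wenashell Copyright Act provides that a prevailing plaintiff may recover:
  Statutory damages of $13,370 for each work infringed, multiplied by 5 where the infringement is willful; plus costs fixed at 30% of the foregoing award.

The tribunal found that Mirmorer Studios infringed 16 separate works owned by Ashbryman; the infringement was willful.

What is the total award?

Statutory damages: 16 × $13,370 = $213,920
Multiplied by 5: 5 × $213,920 = $1,069,600
Costs: 30% of $1,069,600 = $320,880
Award plus costs: $1,069,600 + $320,880 = $1,390,480

Award: $1,390,480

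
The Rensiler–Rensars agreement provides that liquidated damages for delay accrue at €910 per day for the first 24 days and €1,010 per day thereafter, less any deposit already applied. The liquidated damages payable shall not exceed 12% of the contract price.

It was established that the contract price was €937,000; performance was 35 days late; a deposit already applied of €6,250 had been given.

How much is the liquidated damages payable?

Liquidated damages: €26,700

First 24 days: 24 × €910 = €21,840
Remaining days: (35 − 24) × €1,010 = €11,110
Accrued per-day damages: €21,840 + €11,110 = €32,950
Less deposit already applied: €32,950 − €6,250 = €26,700
Cap: 12% of €937,000 = €112,440
Cap at €112,440: €26,700 is within the cap, no reduction.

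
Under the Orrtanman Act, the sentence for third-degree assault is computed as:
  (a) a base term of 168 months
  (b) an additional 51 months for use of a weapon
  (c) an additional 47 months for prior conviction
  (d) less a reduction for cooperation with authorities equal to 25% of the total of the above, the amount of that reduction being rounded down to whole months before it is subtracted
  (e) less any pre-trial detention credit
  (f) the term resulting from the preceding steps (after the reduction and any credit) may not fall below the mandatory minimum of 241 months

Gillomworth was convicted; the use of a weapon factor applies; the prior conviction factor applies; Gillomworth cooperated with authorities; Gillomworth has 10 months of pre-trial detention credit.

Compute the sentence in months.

Use of a weapon enhancement: +51 months
Prior conviction enhancement: +47 months
Adjusted term: 168 months + 51 months + 47 months = 266 months
Cooperation with authorities reduction: 25% of 266 months = 66 months (rounded down)
After reduction: 266 − 66 = 200 months
Less pre-trial detention credit: 200 months − 10 months = 190 months
Minimum 241 months: 190 months is below the minimum → 241 months

241 months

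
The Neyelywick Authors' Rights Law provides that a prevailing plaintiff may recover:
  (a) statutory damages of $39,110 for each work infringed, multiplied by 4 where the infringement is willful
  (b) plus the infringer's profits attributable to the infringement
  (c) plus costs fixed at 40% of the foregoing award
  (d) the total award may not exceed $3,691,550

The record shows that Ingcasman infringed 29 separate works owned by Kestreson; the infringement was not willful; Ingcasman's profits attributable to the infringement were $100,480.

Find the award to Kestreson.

Statutory damages: 29 × $39,110 = $1,134,190
Infringement not willful: no ×4 enhancement.
Combined award: $1,134,190 + $100,480 = $1,234,670
Costs: 40% of $1,234,670 = $493,868
Award plus costs: $1,234,670 + $493,868 = $1,728,538
Cap at $3,691,550: $1,728,538 is within the cap, no reduction.

$1,728,538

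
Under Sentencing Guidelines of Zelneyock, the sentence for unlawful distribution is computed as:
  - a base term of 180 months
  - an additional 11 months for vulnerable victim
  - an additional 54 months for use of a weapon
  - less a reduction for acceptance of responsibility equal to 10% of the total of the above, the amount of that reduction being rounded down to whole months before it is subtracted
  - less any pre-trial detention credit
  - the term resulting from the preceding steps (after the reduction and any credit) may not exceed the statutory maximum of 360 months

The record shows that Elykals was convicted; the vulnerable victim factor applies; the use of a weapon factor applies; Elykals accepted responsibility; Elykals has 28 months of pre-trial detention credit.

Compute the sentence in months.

Vulnerable victim enhancement: +11 months
Use of a weapon enhancement: +54 months
Adjusted term: 180 months + 11 months + 54 months = 245 months
Acceptance of responsibility reduction: 10% of 245 months = 24 months (rounded down)
After reduction: 245 − 24 = 221 months
Less pre-trial detention credit: 221 months − 28 months = 193 months
Cap at 360 months: 193 months is within the cap, no reduction.

193 months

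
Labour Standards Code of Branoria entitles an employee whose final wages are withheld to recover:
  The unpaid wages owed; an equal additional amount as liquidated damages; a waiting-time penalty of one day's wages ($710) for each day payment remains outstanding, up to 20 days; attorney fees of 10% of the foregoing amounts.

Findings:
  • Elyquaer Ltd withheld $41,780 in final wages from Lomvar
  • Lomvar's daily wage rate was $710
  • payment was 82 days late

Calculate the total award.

Liquidated damages (equal amount): $41,780
Penalty days: min(82, 20) = 20
Waiting-time penalty: 20 × $710 = $14,200
Subtotal: $41,780 + $41,780 + $14,200 = $97,760
Attorney fees: 10% of $97,760 = $9,776
Total award: $97,760 + $9,776 = $107,536

$107,536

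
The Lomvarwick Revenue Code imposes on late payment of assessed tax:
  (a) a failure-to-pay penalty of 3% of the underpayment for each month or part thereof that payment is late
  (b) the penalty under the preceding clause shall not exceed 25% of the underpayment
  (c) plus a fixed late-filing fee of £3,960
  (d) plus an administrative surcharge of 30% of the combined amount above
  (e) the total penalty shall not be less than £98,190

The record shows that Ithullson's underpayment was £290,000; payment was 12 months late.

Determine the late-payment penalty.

Accrued rate: 3% × 12 = 36%, capped at 25% → 25%
Failure-to-pay penalty: 25% of £290,000 = £72,500
Penalty before surcharge: £72,500 + £3,960 = £76,460
Administrative surcharge: 30% of £76,460 = £22,938
Total penalty: £76,460 + £22,938 = £99,398
Minimum £98,190: £99,398 meets the minimum, no increase.

£99,398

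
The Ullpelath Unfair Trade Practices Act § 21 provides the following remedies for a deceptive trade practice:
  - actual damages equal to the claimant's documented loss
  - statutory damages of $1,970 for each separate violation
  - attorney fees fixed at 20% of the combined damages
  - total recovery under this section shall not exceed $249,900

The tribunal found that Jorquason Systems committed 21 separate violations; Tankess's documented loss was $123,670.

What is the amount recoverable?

$198,048

Statutory damages: 21 × $1,970 = $41,370
Combined damages: $123,670 + $41,370 = $165,040
Attorney fees: 20% of $165,040 = $33,008
Total before cap: $165,040 + $33,008 = $198,048
Cap at $249,900: $198,048 is within the cap, no reduction.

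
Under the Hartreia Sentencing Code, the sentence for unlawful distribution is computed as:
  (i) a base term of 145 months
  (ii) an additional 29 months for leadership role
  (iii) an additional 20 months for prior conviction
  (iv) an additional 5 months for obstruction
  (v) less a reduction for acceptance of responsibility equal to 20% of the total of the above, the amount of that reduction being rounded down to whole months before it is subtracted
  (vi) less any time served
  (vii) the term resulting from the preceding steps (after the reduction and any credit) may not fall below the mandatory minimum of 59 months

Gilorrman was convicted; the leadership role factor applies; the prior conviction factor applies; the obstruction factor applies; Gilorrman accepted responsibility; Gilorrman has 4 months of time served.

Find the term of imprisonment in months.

Sentence: 156 months

Leadership role enhancement: +29 months
Prior conviction enhancement: +20 months
Obstruction enhancement: +5 months
Adjusted term: 145 months + 29 months + 20 months + 5 months = 199 months
Acceptance of responsibility reduction: 20% of 199 months = 39 months (rounded down)
After reduction: 199 − 39 = 160 months
Less time served: 160 months − 4 months = 156 months
Minimum 59 months: 156 months meets the minimum, no increase.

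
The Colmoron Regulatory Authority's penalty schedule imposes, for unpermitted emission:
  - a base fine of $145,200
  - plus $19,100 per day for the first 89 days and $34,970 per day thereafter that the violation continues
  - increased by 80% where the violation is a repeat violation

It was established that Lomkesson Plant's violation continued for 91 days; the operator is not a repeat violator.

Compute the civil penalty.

$1,915,040

First 89 days: 89 × $19,100 = $1,699,900
Remaining days: (91 − 89) × $34,970 = $69,940
Per-day component: $1,699,900 + $69,940 = $1,769,840
Base plus per-day: $145,200 + $1,769,840 = $1,915,040
The operator is not a repeat violator: no 80% increase.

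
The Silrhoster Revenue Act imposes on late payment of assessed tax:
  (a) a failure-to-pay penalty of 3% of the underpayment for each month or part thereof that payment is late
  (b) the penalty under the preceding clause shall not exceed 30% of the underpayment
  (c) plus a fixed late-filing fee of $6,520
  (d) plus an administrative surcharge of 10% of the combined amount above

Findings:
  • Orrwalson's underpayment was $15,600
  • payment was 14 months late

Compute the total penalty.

$12,320

Accrued rate: 3% × 14 = 42%, capped at 30% → 30%
Failure-to-pay penalty: 30% of $15,600 = $4,680
Penalty before surcharge: $4,680 + $6,520 = $11,200
Administrative surcharge: 10% of $11,200 = $1,120
Total penalty: $11,200 + $1,120 = $12,320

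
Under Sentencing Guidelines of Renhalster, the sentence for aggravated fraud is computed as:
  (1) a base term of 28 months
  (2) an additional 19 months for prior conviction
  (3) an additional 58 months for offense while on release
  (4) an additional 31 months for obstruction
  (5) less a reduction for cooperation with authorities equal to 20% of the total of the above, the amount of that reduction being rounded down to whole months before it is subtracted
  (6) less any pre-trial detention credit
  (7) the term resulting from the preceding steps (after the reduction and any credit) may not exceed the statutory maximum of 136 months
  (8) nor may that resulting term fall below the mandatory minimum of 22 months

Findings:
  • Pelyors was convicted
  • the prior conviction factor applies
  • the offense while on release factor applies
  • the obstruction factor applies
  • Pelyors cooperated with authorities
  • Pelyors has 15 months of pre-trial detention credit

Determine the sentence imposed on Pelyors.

94 months

Prior conviction enhancement: +19 months
Offense while on release enhancement: +58 months
Obstruction enhancement: +31 months
Adjusted term: 28 months + 19 months + 58 months + 31 months = 136 months
Cooperation with authorities reduction: 20% of 136 months = 27 months (rounded down)
After reduction: 136 − 27 = 109 months
Less pre-trial detention credit: 109 months − 15 months = 94 months
Cap at 136 months: 94 months is within the cap, no reduction.
Minimum 22 months: 94 months meets the minimum, no increase.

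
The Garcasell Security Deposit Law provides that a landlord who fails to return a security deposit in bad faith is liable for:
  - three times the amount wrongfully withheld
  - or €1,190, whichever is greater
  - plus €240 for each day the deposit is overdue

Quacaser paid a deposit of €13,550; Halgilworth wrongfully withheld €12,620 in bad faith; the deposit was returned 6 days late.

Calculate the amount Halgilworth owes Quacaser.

€39,300

Trebled: 3 × €12,620 = €37,860
Minimum €1,190: €37,860 meets the minimum, no increase.
Late-return penalty: 6 × €240 = €1,440
Damages plus late penalty: €37,860 + €1,440 = €39,300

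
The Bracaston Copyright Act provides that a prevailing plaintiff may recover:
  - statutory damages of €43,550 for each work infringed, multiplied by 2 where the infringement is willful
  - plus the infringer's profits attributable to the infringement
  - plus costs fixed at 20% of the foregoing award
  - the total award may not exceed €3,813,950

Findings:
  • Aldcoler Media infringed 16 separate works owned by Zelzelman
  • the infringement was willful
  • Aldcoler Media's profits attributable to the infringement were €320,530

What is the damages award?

€2,056,956

Statutory damages: 16 × €43,550 = €696,800
Doubled: 2 × €696,800 = €1,393,600
Combined award: €1,393,600 + €320,530 = €1,714,130
Costs: 20% of €1,714,130 = €342,826
Award plus costs: €1,714,130 + €342,826 = €2,056,956
Cap at €3,813,950: €2,056,956 is within the cap, no reduction.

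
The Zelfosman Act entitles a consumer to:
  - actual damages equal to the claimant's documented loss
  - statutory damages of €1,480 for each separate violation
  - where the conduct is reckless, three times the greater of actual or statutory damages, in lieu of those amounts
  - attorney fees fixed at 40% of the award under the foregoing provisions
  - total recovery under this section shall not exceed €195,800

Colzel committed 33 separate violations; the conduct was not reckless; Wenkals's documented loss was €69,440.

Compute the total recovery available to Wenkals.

€165,592

Statutory damages: 33 × €1,480 = €48,840
Conduct not reckless: the in-lieu enhancement does not apply.
Actual plus statutory damages: €69,440 + €48,840 = €118,280
Attorney fees: 40% of €118,280 = €47,312
Total before cap: €118,280 + €47,312 = €165,592
Cap at €195,800: €165,592 is within the cap, no reduction.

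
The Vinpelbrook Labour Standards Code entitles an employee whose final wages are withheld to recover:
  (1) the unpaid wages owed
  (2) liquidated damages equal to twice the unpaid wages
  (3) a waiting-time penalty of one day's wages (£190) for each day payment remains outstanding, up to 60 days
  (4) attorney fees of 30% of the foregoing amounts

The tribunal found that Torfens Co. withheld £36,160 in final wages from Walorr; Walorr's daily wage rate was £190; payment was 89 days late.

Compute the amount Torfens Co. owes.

Doubled: 2 × £36,160 = £72,320
Penalty days: min(89, 60) = 60
Waiting-time penalty: 60 × £190 = £11,400
Subtotal: £36,160 + £72,320 + £11,400 = £119,880
Attorney fees: 30% of £119,880 = £35,964
Total award: £119,880 + £35,964 = £155,844

Total award: £155,844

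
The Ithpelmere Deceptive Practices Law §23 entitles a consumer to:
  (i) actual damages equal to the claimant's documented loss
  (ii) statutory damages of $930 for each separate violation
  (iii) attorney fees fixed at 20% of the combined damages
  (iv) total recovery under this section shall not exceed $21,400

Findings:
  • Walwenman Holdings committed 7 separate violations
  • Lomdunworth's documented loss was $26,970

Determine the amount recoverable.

Total recovery: $21,400

Statutory damages: 7 × $930 = $6,510
Combined damages: $26,970 + $6,510 = $33,480
Attorney fees: 20% of $33,480 = $6,696
Total before cap: $33,480 + $6,696 = $40,176
Cap at $21,400: $40,176 exceeds the cap → $21,400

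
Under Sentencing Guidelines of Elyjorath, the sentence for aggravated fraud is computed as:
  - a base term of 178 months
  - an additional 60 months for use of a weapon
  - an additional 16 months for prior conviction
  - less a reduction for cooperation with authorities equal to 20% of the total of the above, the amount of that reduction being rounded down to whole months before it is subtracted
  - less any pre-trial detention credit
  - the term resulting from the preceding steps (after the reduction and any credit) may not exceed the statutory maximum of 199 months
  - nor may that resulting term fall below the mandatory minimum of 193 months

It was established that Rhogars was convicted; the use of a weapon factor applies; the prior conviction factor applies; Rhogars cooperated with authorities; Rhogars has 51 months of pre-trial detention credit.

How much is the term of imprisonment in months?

193 months

Use of a weapon enhancement: +60 months
Prior conviction enhancement: +16 months
Adjusted term: 178 months + 60 months + 16 months = 254 months
Cooperation with authorities reduction: 20% of 254 months = 50 months (rounded down)
After reduction: 254 − 50 = 204 months
Less pre-trial detention credit: 204 months − 51 months = 153 months
Cap at 199 months: 153 months is within the cap, no reduction.
Minimum 193 months: 153 months is below the minimum → 193 months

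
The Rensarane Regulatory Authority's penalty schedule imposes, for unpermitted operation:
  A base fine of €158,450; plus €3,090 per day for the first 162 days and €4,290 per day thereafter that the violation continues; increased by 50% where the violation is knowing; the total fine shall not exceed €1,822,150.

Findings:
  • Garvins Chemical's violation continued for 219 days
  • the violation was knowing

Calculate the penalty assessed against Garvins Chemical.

First 162 days: 162 × €3,090 = €500,580
Remaining days: (219 − 162) × €4,290 = €244,530
Per-day component: €500,580 + €244,530 = €745,110
Base plus per-day: €158,450 + €745,110 = €903,560
Enhancement: 50% of €903,560 = €451,780
Enhanced fine: €903,560 + €451,780 = €1,355,340
Cap at €1,822,150: €1,355,340 is within the cap, no reduction.

€1,355,340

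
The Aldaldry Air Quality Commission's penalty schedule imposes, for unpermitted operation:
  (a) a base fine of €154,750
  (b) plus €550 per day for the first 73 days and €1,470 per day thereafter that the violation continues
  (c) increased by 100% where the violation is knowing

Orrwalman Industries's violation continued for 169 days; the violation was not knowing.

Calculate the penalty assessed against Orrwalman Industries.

First 73 days: 73 × €550 = €40,150
Remaining days: (169 − 73) × €1,470 = €141,120
Per-day component: €40,150 + €141,120 = €181,270
Base plus per-day: €154,750 + €181,270 = €336,020
The violation was not knowing: no 100% increase.

Civil penalty: €336,020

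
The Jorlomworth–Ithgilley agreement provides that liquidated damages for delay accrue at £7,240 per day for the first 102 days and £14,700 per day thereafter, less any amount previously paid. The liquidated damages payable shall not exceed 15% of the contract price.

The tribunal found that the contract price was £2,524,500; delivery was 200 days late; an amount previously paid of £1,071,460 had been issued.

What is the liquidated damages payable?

£378,675

First 102 days: 102 × £7,240 = £738,480
Remaining days: (200 − 102) × £14,700 = £1,440,600
Accrued per-day damages: £738,480 + £1,440,600 = £2,179,080
Less amount previously paid: £2,179,080 − £1,071,460 = £1,107,620
Cap: 15% of £2,524,500 = £378,675
Cap at £378,675: £1,107,620 exceeds the cap → £378,675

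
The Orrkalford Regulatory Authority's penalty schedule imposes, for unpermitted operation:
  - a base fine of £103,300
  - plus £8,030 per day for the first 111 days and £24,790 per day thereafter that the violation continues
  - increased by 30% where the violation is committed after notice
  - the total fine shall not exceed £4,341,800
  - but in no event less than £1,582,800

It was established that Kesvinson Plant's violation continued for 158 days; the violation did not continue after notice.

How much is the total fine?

£2,159,760

First 111 days: 111 × £8,030 = £891,330
Remaining days: (158 − 111) × £24,790 = £1,165,130
Per-day component: £891,330 + £1,165,130 = £2,056,460
Base plus per-day: £103,300 + £2,056,460 = £2,159,760
The violation did not continue after notice: no 30% increase.
Cap at £4,341,800: £2,159,760 is within the cap, no reduction.
Minimum £1,582,800: £2,159,760 meets the minimum, no increase.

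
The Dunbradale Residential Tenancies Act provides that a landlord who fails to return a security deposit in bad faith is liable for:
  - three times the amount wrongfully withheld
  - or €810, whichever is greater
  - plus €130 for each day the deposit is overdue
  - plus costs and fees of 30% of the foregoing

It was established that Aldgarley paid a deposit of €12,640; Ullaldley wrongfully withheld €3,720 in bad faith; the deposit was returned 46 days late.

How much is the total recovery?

€22,282

Trebled: 3 × €3,720 = €11,160
Minimum €810: €11,160 meets the minimum, no increase.
Late-return penalty: 46 × €130 = €5,980
Damages plus late penalty: €11,160 + €5,980 = €17,140
Costs and fees: 30% of €17,140 = €5,142
Total recovery: €17,140 + €5,142 = €22,282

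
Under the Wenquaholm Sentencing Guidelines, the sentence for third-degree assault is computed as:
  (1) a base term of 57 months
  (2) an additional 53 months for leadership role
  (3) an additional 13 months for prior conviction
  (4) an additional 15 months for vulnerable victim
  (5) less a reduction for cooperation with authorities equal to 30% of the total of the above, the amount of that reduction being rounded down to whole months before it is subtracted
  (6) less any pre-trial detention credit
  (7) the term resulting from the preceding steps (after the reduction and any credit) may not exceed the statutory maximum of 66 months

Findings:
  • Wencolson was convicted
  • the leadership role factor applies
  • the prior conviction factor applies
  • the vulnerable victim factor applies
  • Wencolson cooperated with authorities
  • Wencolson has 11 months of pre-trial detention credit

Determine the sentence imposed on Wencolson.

Leadership role enhancement: +53 months
Prior conviction enhancement: +13 months
Vulnerable victim enhancement: +15 months
Adjusted term: 57 months + 53 months + 13 months + 15 months = 138 months
Cooperation with authorities reduction: 30% of 138 months = 41 months (rounded down)
After reduction: 138 − 41 = 97 months
Less pre-trial detention credit: 97 months − 11 months = 86 months
Cap at 66 months: 86 months exceeds the cap → 66 months

Sentence: 66 months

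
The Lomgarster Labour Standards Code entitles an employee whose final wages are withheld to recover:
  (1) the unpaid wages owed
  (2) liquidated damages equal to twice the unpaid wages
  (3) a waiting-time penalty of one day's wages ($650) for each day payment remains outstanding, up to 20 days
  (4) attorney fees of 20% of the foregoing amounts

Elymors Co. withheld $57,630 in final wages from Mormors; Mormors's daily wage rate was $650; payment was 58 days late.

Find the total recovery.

$223,068

Doubled: 2 × $57,630 = $115,260
Penalty days: min(58, 20) = 20
Waiting-time penalty: 20 × $650 = $13,000
Subtotal: $57,630 + $115,260 + $13,000 = $185,890
Attorney fees: 20% of $185,890 = $37,178
Total award: $185,890 + $37,178 = $223,068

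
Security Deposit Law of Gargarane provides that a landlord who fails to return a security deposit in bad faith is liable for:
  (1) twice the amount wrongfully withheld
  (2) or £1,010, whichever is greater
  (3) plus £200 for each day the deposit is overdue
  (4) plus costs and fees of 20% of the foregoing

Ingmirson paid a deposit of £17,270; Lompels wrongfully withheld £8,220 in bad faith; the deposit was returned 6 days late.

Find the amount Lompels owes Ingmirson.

Doubled: 2 × £8,220 = £16,440
Minimum £1,010: £16,440 meets the minimum, no increase.
Late-return penalty: 6 × £200 = £1,200
Damages plus late penalty: £16,440 + £1,200 = £17,640
Costs and fees: 20% of £17,640 = £3,528
Total recovery: £17,640 + £3,528 = £21,168

£21,168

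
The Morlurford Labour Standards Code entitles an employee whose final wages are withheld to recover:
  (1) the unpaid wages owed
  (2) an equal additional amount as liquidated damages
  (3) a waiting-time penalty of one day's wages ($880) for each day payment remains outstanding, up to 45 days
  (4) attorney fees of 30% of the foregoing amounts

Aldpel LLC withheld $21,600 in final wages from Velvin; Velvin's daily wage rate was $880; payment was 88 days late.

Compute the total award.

Liquidated damages (equal amount): $21,600
Penalty days: min(88, 45) = 45
Waiting-time penalty: 45 × $880 = $39,600
Subtotal: $21,600 + $21,600 + $39,600 = $82,800
Attorney fees: 30% of $82,800 = $24,840
Total award: $82,800 + $24,840 = $107,640

$107,640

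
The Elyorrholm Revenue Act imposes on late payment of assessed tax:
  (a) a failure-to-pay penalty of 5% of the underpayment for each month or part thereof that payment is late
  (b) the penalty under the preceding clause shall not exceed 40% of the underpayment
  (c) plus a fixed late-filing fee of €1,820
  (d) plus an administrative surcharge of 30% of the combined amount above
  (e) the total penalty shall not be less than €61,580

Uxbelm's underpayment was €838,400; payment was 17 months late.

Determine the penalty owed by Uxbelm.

Accrued rate: 5% × 17 = 85%, capped at 40% → 40%
Failure-to-pay penalty: 40% of €838,400 = €335,360
Penalty before surcharge: €335,360 + €1,820 = €337,180
Administrative surcharge: 30% of €337,180 = €101,154
Total penalty: €337,180 + €101,154 = €438,334
Minimum €61,580: €438,334 meets the minimum, no increase.

€438,334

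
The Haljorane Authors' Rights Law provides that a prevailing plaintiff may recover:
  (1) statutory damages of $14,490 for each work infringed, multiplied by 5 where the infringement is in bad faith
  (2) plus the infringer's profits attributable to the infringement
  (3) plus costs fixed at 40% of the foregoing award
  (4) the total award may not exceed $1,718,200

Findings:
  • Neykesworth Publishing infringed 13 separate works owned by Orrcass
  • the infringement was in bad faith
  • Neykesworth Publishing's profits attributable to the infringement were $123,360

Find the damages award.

$1,491,294

Statutory damages: 13 × $14,490 = $188,370
Multiplied by 5: 5 × $188,370 = $941,850
Combined award: $941,850 + $123,360 = $1,065,210
Costs: 40% of $1,065,210 = $426,084
Award plus costs: $1,065,210 + $426,084 = $1,491,294
Cap at $1,718,200: $1,491,294 is within the cap, no reduction.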